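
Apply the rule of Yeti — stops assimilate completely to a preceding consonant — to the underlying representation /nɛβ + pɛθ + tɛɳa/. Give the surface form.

/p/ is the segment targeted by the rule; it sits immediately after /β/, so it assimilates completely and surfaces as [β].
The same rule applies at the second boundary: /t/ → [θ] next to /θ/.

[nɛββɛθθɛɳa]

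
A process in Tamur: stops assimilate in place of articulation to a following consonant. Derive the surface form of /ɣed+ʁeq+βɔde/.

The rule targets /d/ (voiced alveolar stop), which sits before the trigger /ʁ/ (uvular).
Changing only its place to uvular gives [ɢ] — the voiced uvular stop.
At the second juncture, /q/ likewise becomes [p] adjacent to /β/.

[ɣeɢʁepβɔde]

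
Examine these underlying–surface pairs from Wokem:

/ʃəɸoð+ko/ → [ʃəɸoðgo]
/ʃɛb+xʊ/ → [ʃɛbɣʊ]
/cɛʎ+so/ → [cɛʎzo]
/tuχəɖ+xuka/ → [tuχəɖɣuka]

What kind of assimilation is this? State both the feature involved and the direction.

progressive voicing assimilation

Underlying /k/ is realised as [g] next to /ð/; /ð/ itself does not change.
/k/ is voiceless while /ð/ is voiced; the output [g] is voiced, matching the trigger — so the feature that spreads is voicing.
Place and manner are unchanged, so the assimilation is partial, not total.
The same holds elsewhere in the data: /x/ → [ɣ] after /b/ (voiceless → voiced, matching voiced); /s/ → [z] after /ʎ/ (voiceless → voiced, matching voiced); /x/ → [ɣ] after /ɖ/ (voiceless → voiced, matching voiced) — only voicing changes, and always toward the preceding segment.
Since the segment that changes follows the conditioning segment, the assimilation is progressive.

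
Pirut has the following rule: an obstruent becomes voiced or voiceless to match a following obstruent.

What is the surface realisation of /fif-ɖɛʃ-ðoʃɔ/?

[fivɖɛʒðoʃɔ]

The rule targets /f/ (voiceless labiodental fricative), which sits before the trigger /ɖ/ (voiced).
Changing only its voicing to voiced gives [v] — the voiced labiodental fricative.
The same rule applies at the second boundary: /ʃ/ → [ʒ] next to /ð/.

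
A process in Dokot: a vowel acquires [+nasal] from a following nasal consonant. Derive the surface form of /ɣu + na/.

[ɣũna]

/u/ sits next to the nasal /n/ and is therefore nasalised to [ũ].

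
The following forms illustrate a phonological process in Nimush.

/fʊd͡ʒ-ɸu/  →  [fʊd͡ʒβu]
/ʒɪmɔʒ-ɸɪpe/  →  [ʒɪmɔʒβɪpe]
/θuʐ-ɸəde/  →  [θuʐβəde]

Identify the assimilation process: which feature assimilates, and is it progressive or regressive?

The segment that alternates is /ɸ/, which surfaces as [β] when adjacent to /d͡ʒ/.
/ɸ/ is voiceless while /d͡ʒ/ is voiced; the output [β] is voiced, matching the trigger — so the feature that spreads is voicing.
Place and manner are unchanged, so the assimilation is partial, not total.
The other alternating forms pattern the same way: /ɸ/ → [β] after /ʒ/ (voiceless → voiced, matching voiced); /ɸ/ → [β] after /ʐ/ (voiceless → voiced, matching voiced) — only voicing changes, and always toward the preceding segment.
Since the segment that changes follows the conditioning segment, the assimilation is progressive.

progressive voicing assimilation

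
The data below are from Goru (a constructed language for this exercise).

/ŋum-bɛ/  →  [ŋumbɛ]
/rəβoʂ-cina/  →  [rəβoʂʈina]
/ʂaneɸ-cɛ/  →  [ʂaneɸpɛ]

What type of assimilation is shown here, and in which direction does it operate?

progressive place assimilation

Underlying /c/ is realised as [ʈ] next to /ʂ/; /ʂ/ itself does not change.
/c/ is palatal while /ʂ/ is retroflex; the output [ʈ] is retroflex, matching the trigger — so the feature that spreads is place.
Manner and voice are unchanged, so the assimilation is partial, not total.
The same holds elsewhere in the data: /c/ → [p] after /ɸ/ (palatal → bilabial, matching bilabial) — only place changes, and always toward the preceding segment.
Nothing changes in [ŋumbɛ]: there the adjacent consonants already agree in place (/b/ and /m/ are both bilabial), so this form is consistent with the same rule.
The trigger is the preceding segment, so the direction is progressive (perseverative).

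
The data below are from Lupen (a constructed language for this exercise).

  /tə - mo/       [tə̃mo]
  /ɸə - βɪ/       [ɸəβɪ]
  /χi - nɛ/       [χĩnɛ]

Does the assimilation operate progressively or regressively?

The vowel /ə/ surfaces as nasalised [ə̃] next to the following nasal /m/ — it has acquired the [+nasal] feature of its neighbour.
Likewise in the remaining data: /i/ → [ĩ] before /n/ — each time a vowel is nasalised next to a following nasal.
No change occurs in [ɸəβɪ] because the vowel at the boundary is adjacent to an oral consonant, not a nasal (/ə/ next to /β/).
Because the conditioning nasal is to the right of the vowel that changes, the process is regressive (anticipatory).

regressive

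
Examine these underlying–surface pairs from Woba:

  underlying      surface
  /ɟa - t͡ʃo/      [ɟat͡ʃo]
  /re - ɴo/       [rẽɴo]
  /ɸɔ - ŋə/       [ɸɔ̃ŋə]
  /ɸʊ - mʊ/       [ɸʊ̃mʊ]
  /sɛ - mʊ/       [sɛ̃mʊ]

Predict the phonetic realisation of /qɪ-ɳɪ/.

The data show regressive nasality assimilation (vowel nasalisation): /e/ → [ẽ] before /ɴ/; /ɔ/ → [ɔ̃] before /ŋ/; /ʊ/ → [ʊ̃] before /m/; /ɛ/ → [ɛ̃] before /m/ — a vowel is nasalised by an immediately following nasal consonant.
No change occurs in [ɟat͡ʃo] because the vowel at the boundary is adjacent to an oral consonant, not a nasal (/a/ next to /t͡ʃ/).
/ɪ/ sits next to the nasal /ɳ/ and is therefore nasalised to [ɪ̃].

[qɪ̃ɳɪ]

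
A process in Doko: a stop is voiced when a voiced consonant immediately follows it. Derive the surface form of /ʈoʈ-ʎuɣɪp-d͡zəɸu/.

/ʈ/ is a voiceless retroflex stop. The following trigger /ʎ/ is voiced, so /ʈ/ must become voiced as well.
The voiced retroflex stop is [ɖ], so /ʈ/ → [ɖ].
At the second juncture, /p/ likewise becomes [b] adjacent to /d͡z/.

[ʈoɖʎuɣɪbd͡zəɸu]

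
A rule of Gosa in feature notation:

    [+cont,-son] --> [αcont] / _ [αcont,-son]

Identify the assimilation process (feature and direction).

The rule copies [cont] (continuancy) from the environment onto the target fricatives; since [±cont] encodes the stop/fricative manner contrast, the assimilating dimension is manner.
The conditioning segment sits to the right of the focus bar, meaning the trigger follows the segment that changes — regressive assimilation.

regressive manner assimilation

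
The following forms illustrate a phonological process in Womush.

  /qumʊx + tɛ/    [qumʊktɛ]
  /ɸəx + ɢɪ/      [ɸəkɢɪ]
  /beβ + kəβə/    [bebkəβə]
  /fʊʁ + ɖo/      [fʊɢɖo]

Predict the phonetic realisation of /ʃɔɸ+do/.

The data show regressive manner assimilation: /x/ → [k] before /t/; /x/ → [k] before /ɢ/; /β/ → [b] before /k/; /ʁ/ → [ɢ] before /ɖ/. In each pair only manner changes, matching the following consonant, while place and voice stay constant.
/ɸ/ is a voiceless bilabial fricative. The following trigger /d/ is a stop, so /ɸ/ must become a stop as well.
Changing only its manner to stop gives [p] — the voiceless bilabial stop.

[ʃɔpdo]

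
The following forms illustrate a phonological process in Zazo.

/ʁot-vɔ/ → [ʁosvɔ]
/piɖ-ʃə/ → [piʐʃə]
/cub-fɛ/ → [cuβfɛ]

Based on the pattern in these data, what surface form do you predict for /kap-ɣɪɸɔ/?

[kaɸɣɪɸɔ]

The data show regressive manner assimilation: /t/ → [s] before /v/; /ɖ/ → [ʐ] before /ʃ/; /b/ → [β] before /f/. In each pair only manner changes, matching the following consonant, while place and voice stay constant.
/p/ is a voiceless bilabial stop. The following trigger /ɣ/ is a fricative, so /p/ must become a fricative as well.
Changing only its manner to fricative gives [ɸ] — the voiceless bilabial fricative.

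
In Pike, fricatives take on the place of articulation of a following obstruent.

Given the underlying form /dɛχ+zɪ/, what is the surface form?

[dɛszɪ]

/χ/ is a voiceless uvular fricative. The following trigger /z/ is alveolar, so /χ/ must become alveolar as well.
A voiceless alveolar fricative is [s], so the surface segment is [s].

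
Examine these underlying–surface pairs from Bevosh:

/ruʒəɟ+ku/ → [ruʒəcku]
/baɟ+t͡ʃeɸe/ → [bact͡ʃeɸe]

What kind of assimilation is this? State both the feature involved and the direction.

The segment that alternates is /ɟ/, which surfaces as [c] when adjacent to /k/.
/ɟ/ is voiced while /k/ is voiceless; the output [c] is voiceless, matching the trigger — so the feature that spreads is voicing.
Place and manner are unchanged, so the assimilation is partial, not total.
Checking the remaining alternation: /ɟ/ → [c] before /t͡ʃ/ (voiced → voiceless, matching voiceless) — only voicing changes, and always toward the following segment.
The trigger is the following segment, so the direction is regressive (anticipatory).

regressive voicing assimilation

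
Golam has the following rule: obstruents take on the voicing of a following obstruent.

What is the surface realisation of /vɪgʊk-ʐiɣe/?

/k/ is a voiceless velar stop. The following trigger /ʐ/ is voiced, so /k/ must become voiced as well.
A voiced velar stop is [g], so the surface segment is [g].

[vɪgʊgʐiɣe]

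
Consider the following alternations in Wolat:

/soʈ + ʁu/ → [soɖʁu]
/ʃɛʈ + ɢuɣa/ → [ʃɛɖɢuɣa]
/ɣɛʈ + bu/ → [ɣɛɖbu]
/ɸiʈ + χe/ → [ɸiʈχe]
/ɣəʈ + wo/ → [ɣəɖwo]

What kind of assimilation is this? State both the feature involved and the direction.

Comparing underlying and surface forms, /ʈ/ → [ɖ] is the alternation; the neighbouring /ʁ/ is constant.
The change voiceless → voiced matches the voicing of the following /ʁ/, identifying this as voicing assimilation.
Place and manner are unchanged, so the assimilation is partial, not total.
The other alternating forms pattern the same way: /ʈ/ → [ɖ] before /ɢ/ (voiceless → voiced, matching voiced); /ʈ/ → [ɖ] before /b/ (voiceless → voiced, matching voiced); /ʈ/ → [ɖ] before /w/ (voiceless → voiced, matching voiced) — only voicing changes, and always toward the following segment.
Nothing changes in [ɸiʈχe]: there the adjacent consonants already agree in voicing (/ʈ/ and /χ/ are both voiceless), so this form is consistent with the same rule.
Since the segment that changes precedes the conditioning segment, the assimilation is regressive.

regressive voicing assimilation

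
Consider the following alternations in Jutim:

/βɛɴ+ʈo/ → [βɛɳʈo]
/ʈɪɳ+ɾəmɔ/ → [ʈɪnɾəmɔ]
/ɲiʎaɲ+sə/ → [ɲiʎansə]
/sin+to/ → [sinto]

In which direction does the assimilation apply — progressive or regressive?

Underlying /ɴ/ is realised as [ɳ] next to /ʈ/; /ʈ/ itself does not change.
The change uvular → retroflex matches the place of the following /ʈ/, identifying this as place assimilation.
Checking the remaining alternations: /ɳ/ → [n] before /ɾ/ (retroflex → alveolar, matching alveolar); /ɲ/ → [n] before /s/ (palatal → alveolar, matching alveolar) — only place changes, and always toward the following segment.
Nothing changes in [sinto]: there the adjacent consonants already agree in place (/n/ and /t/ are both alveolar), so this form is consistent with the same rule.
Since the segment that changes precedes the conditioning segment, the assimilation is regressive.

regressive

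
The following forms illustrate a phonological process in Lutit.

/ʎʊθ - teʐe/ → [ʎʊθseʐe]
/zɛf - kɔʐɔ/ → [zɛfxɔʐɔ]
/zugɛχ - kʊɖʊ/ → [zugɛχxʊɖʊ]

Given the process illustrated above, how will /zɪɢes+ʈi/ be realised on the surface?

[zɪɢesʂi]

The data show progressive manner assimilation: /t/ → [s] after /θ/; /k/ → [x] after /f/; /k/ → [x] after /χ/. In each pair only manner changes, matching the preceding consonant, while place and voice stay constant.
/ʈ/ is a voiceless retroflex stop. The preceding trigger /s/ is a fricative, so /ʈ/ must become a fricative as well.
The voiceless retroflex fricative is [ʂ], so /ʈ/ → [ʂ].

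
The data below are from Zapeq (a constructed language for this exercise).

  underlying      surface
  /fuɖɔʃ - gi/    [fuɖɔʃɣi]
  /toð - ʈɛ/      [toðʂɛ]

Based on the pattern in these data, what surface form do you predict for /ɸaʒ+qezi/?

The data show progressive manner assimilation: /g/ → [ɣ] after /ʃ/; /ʈ/ → [ʂ] after /ð/. In each pair only manner changes, matching the preceding consonant, while place and voice stay constant.
The rule targets /q/ (voiceless uvular stop), which sits after the trigger /ʒ/ (fricative).
The voiceless uvular fricative is [χ], so /q/ → [χ].

[ɸaʒχezi]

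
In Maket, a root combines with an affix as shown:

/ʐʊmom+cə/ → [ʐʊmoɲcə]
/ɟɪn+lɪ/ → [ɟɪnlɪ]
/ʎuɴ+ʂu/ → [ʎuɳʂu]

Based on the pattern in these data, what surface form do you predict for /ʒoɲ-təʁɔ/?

[ʒontəʁɔ]

The data show regressive place assimilation: /m/ → [ɲ] before /c/; /ɴ/ → [ɳ] before /ʂ/. In each pair only place changes, matching the following consonant, while manner and voice stay constant.
No alternation appears in [ɟɪnlɪ]: there the adjacent consonants already agree in place (/n/ and /l/ are both alveolar), so this form is consistent with the same rule.
The rule targets /ɲ/ (voiced palatal nasal), which sits before the trigger /t/ (alveolar).
The voiced alveolar nasal is [n], so /ɲ/ → [n].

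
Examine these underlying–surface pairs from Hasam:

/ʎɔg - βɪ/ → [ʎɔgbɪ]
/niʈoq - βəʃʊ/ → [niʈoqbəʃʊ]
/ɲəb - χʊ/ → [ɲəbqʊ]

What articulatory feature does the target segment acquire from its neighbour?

manner

Comparing underlying and surface forms, /β/ → [b] is the alternation; the neighbouring /g/ is constant.
/β/ is a fricative while /g/ is a stop; the output [b] is a stop, matching the trigger — so the feature that spreads is manner.
The same holds elsewhere in the data: /β/ → [b] after /q/ (fricative → stop, matching a stop); /χ/ → [q] after /b/ (fricative → stop, matching a stop) — only manner changes, and always toward the preceding segment.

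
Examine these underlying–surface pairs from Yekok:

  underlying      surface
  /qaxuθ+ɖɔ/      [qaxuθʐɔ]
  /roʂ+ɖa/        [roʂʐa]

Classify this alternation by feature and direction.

progressive manner assimilation

The segment that alternates is /ɖ/, which surfaces as [ʐ] when adjacent to /θ/.
The change stop → fricative matches the manner of the preceding /θ/, identifying this as manner assimilation.
Place and voice are unchanged, so the assimilation is partial, not total.
The same holds elsewhere in the data: /ɖ/ → [ʐ] after /ʂ/ (stop → fricative, matching a fricative) — only manner changes, and always toward the preceding segment.
Since the segment that changes follows the conditioning segment, the assimilation is progressive.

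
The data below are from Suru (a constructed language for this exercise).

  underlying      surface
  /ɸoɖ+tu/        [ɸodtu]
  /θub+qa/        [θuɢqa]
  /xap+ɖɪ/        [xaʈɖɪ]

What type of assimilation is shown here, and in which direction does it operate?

Underlying /ɖ/ is realised as [d] next to /t/; /t/ itself does not change.
/ɖ/ is retroflex while /t/ is alveolar; the output [d] is alveolar, matching the trigger — so the feature that spreads is place.
Manner and voice are unchanged, so the assimilation is partial, not total.
The same holds elsewhere in the data: /b/ → [ɢ] before /q/ (bilabial → uvular, matching uvular); /p/ → [ʈ] before /ɖ/ (bilabial → retroflex, matching retroflex) — only place changes, and always toward the following segment.
The trigger is the following segment, so the direction is regressive (anticipatory).

regressive place assimilation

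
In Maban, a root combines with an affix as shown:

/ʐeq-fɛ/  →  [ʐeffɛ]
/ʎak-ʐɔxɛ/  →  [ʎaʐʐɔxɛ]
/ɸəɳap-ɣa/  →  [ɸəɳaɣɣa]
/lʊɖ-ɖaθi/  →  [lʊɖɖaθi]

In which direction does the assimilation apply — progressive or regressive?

regressive

The segment that alternates is /q/, which surfaces as [f] when adjacent to /f/.
The output [f] is identical to the trigger /f/ — every feature (place, manner, voicing) has been copied — so this is total assimilation.
The remaining alternations confirm this: /k/ → [ʐ] before /ʐ/; /p/ → [ɣ] before /ɣ/ — in each case the output is a copy of the following consonant.
In [lʊɖɖaθi] the two consonants at the boundary are already identical (/ɖ/ + /ɖ/), so the rule applies vacuously and nothing changes.
Since the segment that changes precedes the conditioning segment, the assimilation is regressive.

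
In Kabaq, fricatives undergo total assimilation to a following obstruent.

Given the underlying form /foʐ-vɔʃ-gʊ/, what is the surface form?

/ʐ/ is the segment targeted by the rule; it sits immediately before /v/, so it assimilates completely and surfaces as [v].
At the second juncture, /ʃ/ likewise becomes [g] adjacent to /g/.

[fovvɔggʊ]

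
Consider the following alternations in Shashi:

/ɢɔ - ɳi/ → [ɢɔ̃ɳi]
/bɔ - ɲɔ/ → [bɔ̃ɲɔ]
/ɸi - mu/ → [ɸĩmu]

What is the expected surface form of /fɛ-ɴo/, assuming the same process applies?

[fɛ̃ɴo]

The data show regressive nasality assimilation (vowel nasalisation): /ɔ/ → [ɔ̃] before /ɳ/; /ɔ/ → [ɔ̃] before /ɲ/; /i/ → [ĩ] before /m/ — a vowel is nasalised by an immediately following nasal consonant.
The vowel /ɛ/ is adjacent to the following nasal /ɴ/, so it acquires [+nasal] and surfaces as [ɛ̃].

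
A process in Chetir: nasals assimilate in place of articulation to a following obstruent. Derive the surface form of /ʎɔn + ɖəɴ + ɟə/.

[ʎɔɳɖəɲɟə]

/n/ is a voiced alveolar nasal. The following trigger /ɖ/ is retroflex, so /n/ must become retroflex as well.
The voiced retroflex nasal is [ɳ], so /n/ → [ɳ].
At the second juncture, /ɴ/ likewise becomes [ɲ] adjacent to /ɟ/.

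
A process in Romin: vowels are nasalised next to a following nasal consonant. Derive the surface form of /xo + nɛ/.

/o/ sits next to the nasal /n/ and is therefore nasalised to [õ].

[xõnɛ]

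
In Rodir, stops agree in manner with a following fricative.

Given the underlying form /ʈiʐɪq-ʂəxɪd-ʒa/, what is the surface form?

The rule targets /q/ (voiceless uvular stop), which sits before the trigger /ʂ/ (fricative).
A voiceless uvular fricative is [χ], so the surface segment is [χ].
At the second juncture, /d/ likewise becomes [z] adjacent to /ʒ/.

[ʈiʐɪχʂəxɪzʒa]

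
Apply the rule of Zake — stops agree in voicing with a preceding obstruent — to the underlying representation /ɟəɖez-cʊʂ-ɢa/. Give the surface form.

[ɟəɖezɟʊʂqa]

/c/ is a voiceless palatal stop. The preceding trigger /z/ is voiced, so /c/ must become voiced as well.
A voiced palatal stop is [ɟ], so the surface segment is [ɟ].
The same rule applies at the second boundary: /ɢ/ → [q] next to /ʂ/.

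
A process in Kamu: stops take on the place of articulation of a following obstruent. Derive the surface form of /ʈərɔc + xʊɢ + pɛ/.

[ʈərɔkxʊbpɛ]

/c/ is a voiceless palatal stop. The following trigger /x/ is velar, so /c/ must become velar as well.
A voiceless velar stop is [k], so the surface segment is [k].
At the second juncture, /ɢ/ likewise becomes [b] adjacent to /p/.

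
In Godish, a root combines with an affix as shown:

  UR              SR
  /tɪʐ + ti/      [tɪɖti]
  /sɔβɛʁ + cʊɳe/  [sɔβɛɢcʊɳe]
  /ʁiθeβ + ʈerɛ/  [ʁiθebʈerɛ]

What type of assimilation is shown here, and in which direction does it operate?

regressive manner assimilation

Comparing underlying and surface forms, /ʐ/ → [ɖ] is the alternation; the neighbouring /t/ is constant.
/ʐ/ is a fricative while /t/ is a stop; the output [ɖ] is a stop, matching the trigger — so the feature that spreads is manner.
Place and voice are unchanged, so the assimilation is partial, not total.
The other alternating forms pattern the same way: /ʁ/ → [ɢ] before /c/ (fricative → stop, matching a stop); /β/ → [b] before /ʈ/ (fricative → stop, matching a stop) — only manner changes, and always toward the following segment.
The trigger is the following segment, so the direction is regressive (anticipatory).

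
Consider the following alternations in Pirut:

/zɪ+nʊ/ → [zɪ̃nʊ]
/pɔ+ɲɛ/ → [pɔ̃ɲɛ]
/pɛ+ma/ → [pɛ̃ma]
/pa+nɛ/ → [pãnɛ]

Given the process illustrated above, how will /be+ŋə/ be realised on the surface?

The data show regressive nasality assimilation (vowel nasalisation): /ɪ/ → [ɪ̃] before /n/; /ɔ/ → [ɔ̃] before /ɲ/; /ɛ/ → [ɛ̃] before /m/; /a/ → [ã] before /n/ — a vowel is nasalised by an immediately following nasal consonant.
The vowel /e/ is adjacent to the following nasal /ŋ/, so it acquires [+nasal] and surfaces as [ẽ].

[bẽŋə]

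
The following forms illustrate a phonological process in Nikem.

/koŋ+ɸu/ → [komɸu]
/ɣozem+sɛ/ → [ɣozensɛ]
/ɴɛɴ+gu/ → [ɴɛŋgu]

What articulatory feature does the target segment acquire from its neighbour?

Comparing underlying and surface forms, /ŋ/ → [m] is the alternation; the neighbouring /ɸ/ is constant.
The change velar → bilabial matches the place of the following /ɸ/, identifying this as place assimilation.
The same holds elsewhere in the data: /m/ → [n] before /s/ (bilabial → alveolar, matching alveolar); /ɴ/ → [ŋ] before /g/ (uvular → velar, matching velar) — only place changes, and always toward the following segment.

place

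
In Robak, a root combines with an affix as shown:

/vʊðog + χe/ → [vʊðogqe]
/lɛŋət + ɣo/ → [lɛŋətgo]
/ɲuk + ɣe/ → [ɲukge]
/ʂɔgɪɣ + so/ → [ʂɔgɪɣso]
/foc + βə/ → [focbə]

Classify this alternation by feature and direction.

progressive manner assimilation

The segment that alternates is /χ/, which surfaces as [q] when adjacent to /g/.
/χ/ is a fricative while /g/ is a stop; the output [q] is a stop, matching the trigger — so the feature that spreads is manner.
Place and voice are unchanged, so the assimilation is partial, not total.
The other alternating forms pattern the same way: /ɣ/ → [g] after /t/ (fricative → stop, matching a stop); /ɣ/ → [g] after /k/ (fricative → stop, matching a stop); /β/ → [b] after /c/ (fricative → stop, matching a stop) — only manner changes, and always toward the preceding segment.
No alternation appears in [ʂɔgɪɣso]: there the adjacent consonants already agree in manner (/s/ and /ɣ/ are both fricatives), so this form is consistent with the same rule.
Since the segment that changes follows the conditioning segment, the assimilation is progressive.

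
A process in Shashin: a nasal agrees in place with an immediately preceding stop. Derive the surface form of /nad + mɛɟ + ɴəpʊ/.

/m/ is a voiced bilabial nasal. The preceding trigger /d/ is alveolar, so /m/ must become alveolar as well.
A voiced alveolar nasal is [n], so the surface segment is [n].
At the second juncture, /ɴ/ likewise becomes [ɲ] adjacent to /ɟ/.

[nadnɛɟɲəpʊ]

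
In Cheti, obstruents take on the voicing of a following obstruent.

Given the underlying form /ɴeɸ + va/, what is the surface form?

[ɴeβva]

The rule targets /ɸ/ (voiceless bilabial fricative), which sits before the trigger /v/ (voiced).
A voiced bilabial fricative is [β], so the surface segment is [β].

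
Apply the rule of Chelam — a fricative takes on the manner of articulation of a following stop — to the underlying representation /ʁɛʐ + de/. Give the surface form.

/ʐ/ is a voiced retroflex fricative. The following trigger /d/ is a stop, so /ʐ/ must become a stop as well.
A voiced retroflex stop is [ɖ], so the surface segment is [ɖ].

[ʁɛɖde]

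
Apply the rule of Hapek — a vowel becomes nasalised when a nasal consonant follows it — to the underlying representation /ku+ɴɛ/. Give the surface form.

/u/ sits next to the nasal /ɴ/ and is therefore nasalised to [ũ].

[kũɴɛ]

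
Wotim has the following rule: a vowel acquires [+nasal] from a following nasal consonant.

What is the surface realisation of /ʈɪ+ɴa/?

[ʈɪ̃ɴa]

/ɪ/ sits next to the nasal /ɴ/ and is therefore nasalised to [ɪ̃].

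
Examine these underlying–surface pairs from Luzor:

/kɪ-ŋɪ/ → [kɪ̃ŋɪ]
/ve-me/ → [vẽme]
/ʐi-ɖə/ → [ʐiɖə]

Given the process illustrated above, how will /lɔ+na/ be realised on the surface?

The data show regressive nasality assimilation (vowel nasalisation): /ɪ/ → [ɪ̃] before /ŋ/; /e/ → [ẽ] before /m/ — a vowel is nasalised by an immediately following nasal consonant.
No change occurs in [ʐiɖə] because the vowel at the boundary is adjacent to an oral consonant, not a nasal (/i/ next to /ɖ/).
/ɔ/ sits next to the nasal /n/ and is therefore nasalised to [ɔ̃].

[lɔ̃na]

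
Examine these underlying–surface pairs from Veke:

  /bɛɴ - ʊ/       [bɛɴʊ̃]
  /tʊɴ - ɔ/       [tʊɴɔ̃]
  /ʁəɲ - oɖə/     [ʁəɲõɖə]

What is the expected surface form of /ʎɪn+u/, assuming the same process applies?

The data show progressive nasality assimilation (vowel nasalisation): /ʊ/ → [ʊ̃] after /ɴ/; /ɔ/ → [ɔ̃] after /ɴ/; /o/ → [õ] after /ɲ/ — a vowel is nasalised by an immediately preceding nasal consonant.
The vowel /u/ is adjacent to the preceding nasal /n/, so it acquires [+nasal] and surfaces as [ũ].

[ʎɪnũ]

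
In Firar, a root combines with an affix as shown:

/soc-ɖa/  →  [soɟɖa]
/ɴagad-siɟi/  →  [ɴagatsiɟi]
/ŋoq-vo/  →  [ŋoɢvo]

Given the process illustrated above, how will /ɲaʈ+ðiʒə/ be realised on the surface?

The data show regressive voicing assimilation: /c/ → [ɟ] before /ɖ/; /d/ → [t] before /s/; /q/ → [ɢ] before /v/. In each pair only voicing changes, matching the following consonant, while place and manner stay constant.
/ʈ/ is a voiceless retroflex stop. The following trigger /ð/ is voiced, so /ʈ/ must become voiced as well.
A voiced retroflex stop is [ɖ], so the surface segment is [ɖ].

[ɲaɖðiʒə]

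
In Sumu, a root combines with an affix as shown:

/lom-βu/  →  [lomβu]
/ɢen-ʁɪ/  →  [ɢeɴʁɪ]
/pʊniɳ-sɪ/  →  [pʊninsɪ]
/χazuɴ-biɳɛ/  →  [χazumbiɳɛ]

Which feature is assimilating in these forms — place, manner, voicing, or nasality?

place

Comparing underlying and surface forms, /n/ → [ɴ] is the alternation; the neighbouring /ʁ/ is constant.
/n/ is alveolar while /ʁ/ is uvular; the output [ɴ] is uvular, matching the trigger — so the feature that spreads is place.
The other alternating forms pattern the same way: /ɳ/ → [n] before /s/ (retroflex → alveolar, matching alveolar); /ɴ/ → [m] before /b/ (uvular → bilabial, matching bilabial) — only place changes, and always toward the following segment.
Nothing changes in [lomβu]: there the adjacent consonants already agree in place (/m/ and /β/ are both bilabial), so this form is consistent with the same rule.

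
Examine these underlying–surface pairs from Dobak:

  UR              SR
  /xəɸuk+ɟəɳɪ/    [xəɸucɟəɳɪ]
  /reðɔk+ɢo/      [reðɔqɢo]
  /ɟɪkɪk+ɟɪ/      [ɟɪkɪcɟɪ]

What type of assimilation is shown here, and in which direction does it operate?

The segment that alternates is /k/, which surfaces as [c] when adjacent to /ɟ/.
/k/ is velar while /ɟ/ is palatal; the output [c] is palatal, matching the trigger — so the feature that spreads is place.
Manner and voice are unchanged, so the assimilation is partial, not total.
Checking the remaining alternation: /k/ → [q] before /ɢ/ (velar → uvular, matching uvular) — only place changes, and always toward the following segment.
The trigger is the following segment, so the direction is regressive (anticipatory).

regressive place assimilation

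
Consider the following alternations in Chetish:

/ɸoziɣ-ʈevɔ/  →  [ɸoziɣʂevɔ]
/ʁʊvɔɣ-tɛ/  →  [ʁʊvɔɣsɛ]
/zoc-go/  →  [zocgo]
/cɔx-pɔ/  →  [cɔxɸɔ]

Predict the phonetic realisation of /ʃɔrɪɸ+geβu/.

The data show progressive manner assimilation: /ʈ/ → [ʂ] after /ɣ/; /t/ → [s] after /ɣ/; /p/ → [ɸ] after /x/. In each pair only manner changes, matching the preceding consonant, while place and voice stay constant.
No alternation appears in [zocgo]: there the adjacent consonants already agree in manner (/g/ and /c/ are both stops), so this form is consistent with the same rule.
The rule targets /g/ (voiced velar stop), which sits after the trigger /ɸ/ (fricative).
A voiced velar fricative is [ɣ], so the surface segment is [ɣ].

[ʃɔrɪɸɣeβu]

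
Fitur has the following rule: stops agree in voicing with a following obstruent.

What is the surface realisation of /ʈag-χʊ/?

[ʈakχʊ]

The rule targets /g/ (voiced velar stop), which sits before the trigger /χ/ (voiceless).
The voiceless velar stop is [k], so /g/ → [k].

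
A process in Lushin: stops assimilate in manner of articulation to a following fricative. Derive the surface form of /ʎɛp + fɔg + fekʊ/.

The rule targets /p/ (voiceless bilabial stop), which sits before the trigger /f/ (fricative).
A voiceless bilabial fricative is [ɸ], so the surface segment is [ɸ].
At the second juncture, /g/ likewise becomes [ɣ] adjacent to /f/.

[ʎɛɸfɔɣfekʊ]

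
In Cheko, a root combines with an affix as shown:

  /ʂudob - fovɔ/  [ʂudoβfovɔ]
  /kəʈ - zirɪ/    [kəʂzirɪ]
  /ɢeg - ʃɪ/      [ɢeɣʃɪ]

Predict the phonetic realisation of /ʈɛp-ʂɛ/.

The data show regressive manner assimilation: /b/ → [β] before /f/; /ʈ/ → [ʂ] before /z/; /g/ → [ɣ] before /ʃ/. In each pair only manner changes, matching the following consonant, while place and voice stay constant.
The rule targets /p/ (voiceless bilabial stop), which sits before the trigger /ʂ/ (fricative).
Changing only its manner to fricative gives [ɸ] — the voiceless bilabial fricative.

[ʈɛɸʂɛ]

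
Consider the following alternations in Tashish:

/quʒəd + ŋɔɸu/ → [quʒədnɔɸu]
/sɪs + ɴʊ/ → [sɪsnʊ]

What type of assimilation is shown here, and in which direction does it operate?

The segment that alternates is /ŋ/, which surfaces as [n] when adjacent to /d/.
/ŋ/ is velar while /d/ is alveolar; the output [n] is alveolar, matching the trigger — so the feature that spreads is place.
Manner and voice are unchanged, so the assimilation is partial, not total.
The same holds elsewhere in the data: /ɴ/ → [n] after /s/ (uvular → alveolar, matching alveolar) — only place changes, and always toward the preceding segment.
Since the segment that changes follows the conditioning segment, the assimilation is progressive.

progressive place assimilation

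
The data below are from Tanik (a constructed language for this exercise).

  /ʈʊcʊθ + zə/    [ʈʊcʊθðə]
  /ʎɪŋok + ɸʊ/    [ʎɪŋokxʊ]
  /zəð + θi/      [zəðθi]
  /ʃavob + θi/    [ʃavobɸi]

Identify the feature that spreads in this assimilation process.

place

Comparing underlying and surface forms, /z/ → [ð] is the alternation; the neighbouring /θ/ is constant.
/z/ is alveolar while /θ/ is dental; the output [ð] is dental, matching the trigger — so the feature that spreads is place.
The same holds elsewhere in the data: /ɸ/ → [x] after /k/ (bilabial → velar, matching velar); /θ/ → [ɸ] after /b/ (dental → bilabial, matching bilabial) — only place changes, and always toward the preceding segment.
Nothing changes in [zəðθi]: there the adjacent consonants already agree in place (/θ/ and /ð/ are both dental), so this form is consistent with the same rule.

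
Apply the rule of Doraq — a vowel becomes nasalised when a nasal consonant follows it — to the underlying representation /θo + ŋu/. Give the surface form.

[θõŋu]

The vowel /o/ is adjacent to the following nasal /ŋ/, so it acquires [+nasal] and surfaces as [õ].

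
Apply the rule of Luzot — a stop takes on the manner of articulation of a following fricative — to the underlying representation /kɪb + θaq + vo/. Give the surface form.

/b/ is a voiced bilabial stop. The following trigger /θ/ is a fricative, so /b/ must become a fricative as well.
A voiced bilabial fricative is [β], so the surface segment is [β].
At the second juncture, /q/ likewise becomes [χ] adjacent to /v/.

[kɪβθaχvo]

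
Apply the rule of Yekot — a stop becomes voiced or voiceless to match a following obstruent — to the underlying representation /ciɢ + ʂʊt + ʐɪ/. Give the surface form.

[ciqʂʊdʐɪ]

/ɢ/ is a voiced uvular stop. The following trigger /ʂ/ is voiceless, so /ɢ/ must become voiceless as well.
The voiceless uvular stop is [q], so /ɢ/ → [q].
At the second juncture, /t/ likewise becomes [d] adjacent to /ʐ/.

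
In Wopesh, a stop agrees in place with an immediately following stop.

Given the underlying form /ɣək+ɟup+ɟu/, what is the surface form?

[ɣəcɟucɟu]

/k/ is a voiceless velar stop. The following trigger /ɟ/ is palatal, so /k/ must become palatal as well.
The voiceless palatal stop is [c], so /k/ → [c].
At the second juncture, /p/ likewise becomes [c] adjacent to /ɟ/.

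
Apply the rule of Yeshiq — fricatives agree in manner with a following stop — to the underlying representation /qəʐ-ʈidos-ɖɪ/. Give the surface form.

[qəɖʈidotɖɪ]

The rule targets /ʐ/ (voiced retroflex fricative), which sits before the trigger /ʈ/ (stop).
The voiced retroflex stop is [ɖ], so /ʐ/ → [ɖ].
At the second juncture, /s/ likewise becomes [t] adjacent to /ɖ/.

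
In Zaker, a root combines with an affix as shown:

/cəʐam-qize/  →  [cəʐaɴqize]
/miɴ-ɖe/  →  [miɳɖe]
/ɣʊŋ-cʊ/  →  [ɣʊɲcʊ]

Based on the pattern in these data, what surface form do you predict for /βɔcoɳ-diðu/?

[βɔcondiðu]

The data show regressive place assimilation: /m/ → [ɴ] before /q/; /ɴ/ → [ɳ] before /ɖ/; /ŋ/ → [ɲ] before /c/. In each pair only place changes, matching the following consonant, while manner and voice stay constant.
The rule targets /ɳ/ (voiced retroflex nasal), which sits before the trigger /d/ (alveolar).
A voiced alveolar nasal is [n], so the surface segment is [n].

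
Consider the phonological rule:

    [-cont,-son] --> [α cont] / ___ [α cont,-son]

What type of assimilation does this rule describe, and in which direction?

The rule copies [cont] (continuancy) from the environment onto the target stops; since [±cont] encodes the stop/fricative manner contrast, the assimilating dimension is manner.
Since the environment is written after the underscore, the trigger follows the target; the direction is regressive.

regressive manner assimilation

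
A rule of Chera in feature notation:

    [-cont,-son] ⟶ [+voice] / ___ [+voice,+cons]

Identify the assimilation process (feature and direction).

regressive voicing assimilation

The structural change is [+voice], and the conditioning segment [+voice,+cons] (a voiced consonant) is itself voiced, so the target comes to share the voicing of its neighbour — voicing assimilation.
Since the environment is written after the underscore, the trigger follows the target; the direction is regressive.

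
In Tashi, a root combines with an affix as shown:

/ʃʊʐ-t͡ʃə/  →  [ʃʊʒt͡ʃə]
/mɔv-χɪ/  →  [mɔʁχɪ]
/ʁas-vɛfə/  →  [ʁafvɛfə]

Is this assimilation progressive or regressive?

regressive

The segment that alternates is /ʐ/, which surfaces as [ʒ] when adjacent to /t͡ʃ/.
/ʐ/ is retroflex while /t͡ʃ/ is postalveolar; the output [ʒ] is postalveolar, matching the trigger — so the feature that spreads is place.
The same holds elsewhere in the data: /v/ → [ʁ] before /χ/ (labiodental → uvular, matching uvular); /s/ → [f] before /v/ (alveolar → labiodental, matching labiodental) — only place changes, and always toward the following segment.
The trigger is the following segment, so the direction is regressive (anticipatory).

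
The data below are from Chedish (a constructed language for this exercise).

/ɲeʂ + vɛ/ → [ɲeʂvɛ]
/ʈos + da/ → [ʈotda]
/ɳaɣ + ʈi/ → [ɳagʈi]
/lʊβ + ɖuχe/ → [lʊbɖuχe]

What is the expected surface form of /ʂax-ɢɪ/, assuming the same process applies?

The data show regressive manner assimilation: /s/ → [t] before /d/; /ɣ/ → [g] before /ʈ/; /β/ → [b] before /ɖ/. In each pair only manner changes, matching the following consonant, while place and voice stay constant.
No alternation appears in [ɲeʂvɛ]: there the adjacent consonants already agree in manner (/ʂ/ and /v/ are both fricatives), so this form is consistent with the same rule.
The rule targets /x/ (voiceless velar fricative), which sits before the trigger /ɢ/ (stop).
A voiceless velar stop is [k], so the surface segment is [k].

[ʂakɢɪ]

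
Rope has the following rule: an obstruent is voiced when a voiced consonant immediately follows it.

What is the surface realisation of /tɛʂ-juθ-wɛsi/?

/ʂ/ is a voiceless retroflex fricative. The following trigger /j/ is voiced, so /ʂ/ must become voiced as well.
Changing only its voicing to voiced gives [ʐ] — the voiced retroflex fricative.
At the second juncture, /θ/ likewise becomes [ð] adjacent to /w/.

[tɛʐjuðwɛsi]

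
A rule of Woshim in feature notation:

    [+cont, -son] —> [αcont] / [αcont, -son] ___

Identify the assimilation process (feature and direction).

The shared variable α links the value of [cont] on the target to that of the neighbouring obstruent. [cont] distinguishes stops from fricatives — a manner-of-articulation feature — so this is manner assimilation.
The conditioning segment sits to the left of the focus bar, meaning the trigger precedes the segment that changes — progressive assimilation.

progressive manner assimilation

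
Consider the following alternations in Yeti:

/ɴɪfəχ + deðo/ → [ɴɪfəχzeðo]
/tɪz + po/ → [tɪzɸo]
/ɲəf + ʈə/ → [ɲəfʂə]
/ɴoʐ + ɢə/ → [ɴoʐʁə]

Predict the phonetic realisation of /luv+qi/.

The data show progressive manner assimilation: /d/ → [z] after /χ/; /p/ → [ɸ] after /z/; /ʈ/ → [ʂ] after /f/; /ɢ/ → [ʁ] after /ʐ/. In each pair only manner changes, matching the preceding consonant, while place and voice stay constant.
/q/ is a voiceless uvular stop. The preceding trigger /v/ is a fricative, so /q/ must become a fricative as well.
Changing only its manner to fricative gives [χ] — the voiceless uvular fricative.

[luvχi]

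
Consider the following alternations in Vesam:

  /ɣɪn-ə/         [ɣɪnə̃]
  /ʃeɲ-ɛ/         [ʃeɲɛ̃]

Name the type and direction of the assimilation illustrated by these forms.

The vowel /ə/ surfaces as nasalised [ə̃] next to the preceding nasal /n/ — it has acquired the [+nasal] feature of its neighbour.
The other form shows the same pattern: /ɛ/ → [ɛ̃] after /ɲ/ — each time a vowel is nasalised next to a preceding nasal.
Because the conditioning nasal is to the left of the vowel that changes, the process is progressive (perseverative).

progressive nasality assimilation (vowel nasalisation)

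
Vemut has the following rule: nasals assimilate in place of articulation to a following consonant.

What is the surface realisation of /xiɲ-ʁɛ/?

[xiɴʁɛ]

The rule targets /ɲ/ (voiced palatal nasal), which sits before the trigger /ʁ/ (uvular).
Changing only its place to uvular gives [ɴ] — the voiced uvular nasal.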